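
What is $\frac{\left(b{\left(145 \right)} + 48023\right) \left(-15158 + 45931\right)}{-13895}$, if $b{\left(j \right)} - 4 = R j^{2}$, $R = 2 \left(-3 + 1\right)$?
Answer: $\frac{1110074429}{13895} \approx 79890.0$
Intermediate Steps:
$R = -4$ ($R = 2 \left(-2\right) = -4$)
$b{\left(j \right)} = 4 - 4 j^{2}$
$\frac{\left(b{\left(145 \right)} + 48023\right) \left(-15158 + 45931\right)}{-13895} = \frac{\left(\left(4 - 4 \cdot 145^{2}\right) + 48023\right) \left(-15158 + 45931\right)}{-13895} = \left(\left(4 - 84100\right) + 48023\right) 30773 \left(- \frac{1}{13895}\right) = \left(-84096 + 48023\right) 30773 \left(- \frac{1}{13895}\right) = \left(-36073\right) 30773 \left(- \frac{1}{13895}\right) = \left(-1110074429\right) \left(- \frac{1}{13895}\right) = \frac{1110074429}{13895}$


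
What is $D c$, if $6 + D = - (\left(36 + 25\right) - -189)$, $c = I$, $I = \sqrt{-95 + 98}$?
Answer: $- 256 \sqrt{3} \approx -443.4$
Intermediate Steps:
$I = \sqrt{3} \approx 1.732$
$c = \sqrt{3} \approx 1.732$
$D = -256$ ($D = -6 - \left(\left(36 + 25\right) - -189\right) = -6 - \left(61 + 189\right) = -6 - 250 = -256$)
$D c = - 256 \sqrt{3}$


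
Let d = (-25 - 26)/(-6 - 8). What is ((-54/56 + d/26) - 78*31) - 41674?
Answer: -4012447/91 ≈ -44093.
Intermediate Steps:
d = 51/14 (d = -51/(-14) = -51*(-1/14) = 51/14 ≈ 3.6429)
((-54/56 + d/26) - 78*31) - 41674 = ((-54/56 + (51/14)/26) - 78*31) - 41674 = ((-54*1/56 + (51/14)*(1/26)) - 2418) - 41674 = ((-27/28 + 51/364) - 2418) - 41674 = (-75/91 - 2418) - 41674 = -220113/91 - 41674 = -4012447/91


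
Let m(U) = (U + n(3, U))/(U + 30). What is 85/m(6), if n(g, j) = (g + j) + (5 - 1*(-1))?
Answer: 1020/7 ≈ 145.71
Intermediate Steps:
n(g, j) = 6 + g + j (n(g, j) = (g + j) + (5 + 1) = (g + j) + 6 = 6 + g + j)
m(U) = (9 + 2*U)/(30 + U) (m(U) = (U + (6 + 3 + U))/(U + 30) = (U + (9 + U))/(30 + U) = (9 + 2*U)/(30 + U))
85/m(6) = 85/(((9 + 2*6)/(30 + 6))) = 85/(((9 + 12)/36)) = 85/(((1/36)*21)) = 85/(7/12) = 85*(12/7) = 1020/7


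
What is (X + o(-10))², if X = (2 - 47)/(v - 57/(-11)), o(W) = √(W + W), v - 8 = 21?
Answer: (495 - 752*I*√5)²/141376 ≈ -18.267 - 11.775*I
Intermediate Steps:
v = 29 (v = 8 + 21 = 29)
o(W) = √2*√W (o(W) = √(2*W) = √2*√W)
X = -495/376 (X = (2 - 47)/(29 - 57/(-11)) = -45/(29 - 57*(-1/11)) = -45/(29 + 57/11) = -45/376/11 = -45*11/376 = -495/376 ≈ -1.3165)
(X + o(-10))² = (-495/376 + √2*√(-10))² = (-495/376 + √2*(I*√10))² = (-495/376 + 2*I*√5)²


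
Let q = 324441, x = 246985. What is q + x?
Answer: 571426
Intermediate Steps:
q + x = 324441 + 246985 = 571426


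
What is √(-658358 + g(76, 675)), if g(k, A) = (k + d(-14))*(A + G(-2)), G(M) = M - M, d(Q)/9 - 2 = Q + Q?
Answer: 4*I*√47813 ≈ 874.65*I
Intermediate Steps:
d(Q) = 18 + 18*Q (d(Q) = 18 + 9*(Q + Q) = 18 + 9*(2*Q) = 18 + 18*Q)
G(M) = 0
g(k, A) = A*(-234 + k) (g(k, A) = (k + (18 + 18*(-14)))*(A + 0) = (k + (18 - 252))*A = (k - 234)*A = (-234 + k)*A = A*(-234 + k))
√(-658358 + g(76, 675)) = √(-658358 + 675*(-234 + 76)) = √(-658358 + 675*(-158)) = √(-658358 - 106650) = √(-765008) = 4*I*√47813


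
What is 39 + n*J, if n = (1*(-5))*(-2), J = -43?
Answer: -391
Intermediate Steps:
n = 10 (n = -5*(-2) = 10)
39 + n*J = 39 + 10*(-43) = 39 - 430 = -391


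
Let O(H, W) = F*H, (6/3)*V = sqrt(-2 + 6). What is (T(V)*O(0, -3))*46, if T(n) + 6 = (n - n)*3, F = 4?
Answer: 0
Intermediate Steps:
V = 1 (V = sqrt(-2 + 6)/2 = sqrt(4)/2 = (1/2)*2 = 1)
O(H, W) = 4*H
T(n) = -6 (T(n) = -6 + (n - n)*3 = -6 + 0*3 = -6 + 0 = -6)
(T(V)*O(0, -3))*46 = -24*0*46 = -6*0*46 = 0*46 = 0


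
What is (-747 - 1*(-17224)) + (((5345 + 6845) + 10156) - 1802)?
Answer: 37021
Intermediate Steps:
(-747 - 1*(-17224)) + (((5345 + 6845) + 10156) - 1802) = (-747 + 17224) + ((12190 + 10156) - 1802) = 16477 + (22346 - 1802) = 16477 + 20544 = 37021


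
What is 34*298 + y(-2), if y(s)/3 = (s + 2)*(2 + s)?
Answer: 10132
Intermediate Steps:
y(s) = 3*(2 + s)**2 (y(s) = 3*((s + 2)*(2 + s)) = 3*((2 + s)*(2 + s)) = 3*(2 + s)**2)
34*298 + y(-2) = 34*298 + 3*(2 - 2)**2 = 10132 + 3*0**2 = 10132 + 3*0 = 10132 + 0 = 10132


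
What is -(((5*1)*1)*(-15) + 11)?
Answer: 64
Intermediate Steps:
-(((5*1)*1)*(-15) + 11) = -((5*1)*(-15) + 11) = -(5*(-15) + 11) = -(-75 + 11) = -1*(-64) = 64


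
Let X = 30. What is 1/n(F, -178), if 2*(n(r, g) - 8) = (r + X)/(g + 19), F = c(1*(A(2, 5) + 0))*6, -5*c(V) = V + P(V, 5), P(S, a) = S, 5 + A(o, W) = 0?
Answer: 53/417 ≈ 0.12710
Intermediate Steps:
A(o, W) = -5 (A(o, W) = -5 + 0 = -5)
c(V) = -2*V/5 (c(V) = -(V + V)/5 = -2*V/5)
F = 12 (F = -2*(-5 + 0)/5*6 = -2*(-5)/5*6 = -⅖*(-5)*6 = 2*6 = 12)
n(r, g) = 8 + (30 + r)/(2*(19 + g)) (n(r, g) = 8 + ((r + 30)/(g + 19))/2 = 8 + ((30 + r)/(19 + g))/2 = 8 + (30 + r)/(2*(19 + g)))
1/n(F, -178) = 1/((334 + 12 + 16*(-178))/(2*(19 - 178))) = 1/((½)*(334 + 12 - 2848)/(-159)) = 1/((½)*(-1/159)*(-2502)) = 1/(417/53) = 53/417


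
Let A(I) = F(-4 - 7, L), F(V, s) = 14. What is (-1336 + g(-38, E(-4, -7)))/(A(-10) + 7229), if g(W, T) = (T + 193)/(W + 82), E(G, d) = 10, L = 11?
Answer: -58581/318692 ≈ -0.18382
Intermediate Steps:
A(I) = 14
g(W, T) = (193 + T)/(82 + W)
(-1336 + g(-38, E(-4, -7)))/(A(-10) + 7229) = (-1336 + (193 + 10)/(82 - 38))/(14 + 7229) = (-1336 + 203/44)/7243 = (-1336 + (1/44)*203)*(1/7243) = (-1336 + 203/44)*(1/7243) = -58581/44*1/7243 = -58581/318692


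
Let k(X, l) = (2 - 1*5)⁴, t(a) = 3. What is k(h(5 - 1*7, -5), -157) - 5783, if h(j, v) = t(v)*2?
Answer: -5702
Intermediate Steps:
h(j, v) = 6 (h(j, v) = 3*2 = 6)
k(X, l) = 81 (k(X, l) = (2 - 5)⁴ = (-3)⁴ = 81)
k(h(5 - 1*7, -5), -157) - 5783 = 81 - 5783 = -5702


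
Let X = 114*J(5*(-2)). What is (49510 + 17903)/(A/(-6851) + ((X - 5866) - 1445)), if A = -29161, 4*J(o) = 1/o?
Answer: -401605620/43546109 ≈ -9.2225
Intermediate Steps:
J(o) = 1/(4*o)
X = -57/20 (X = 114*(1/(4*((5*(-2))))) = 114*((¼)/(-10)) = 114*((¼)*(-⅒)) = 114*(-1/40) = -57/20 ≈ -2.8500)
(49510 + 17903)/(A/(-6851) + ((X - 5866) - 1445)) = (49510 + 17903)/(-29161/(-6851) + ((-57/20 - 5866) - 1445)) = 67413/(-29161*(-1/6851) + (-117377/20 - 1445)) = 67413/(29161/6851 - 146277/20) = 67413/(-1001560507/137020) = 67413*(-137020/1001560507) = -401605620/43546109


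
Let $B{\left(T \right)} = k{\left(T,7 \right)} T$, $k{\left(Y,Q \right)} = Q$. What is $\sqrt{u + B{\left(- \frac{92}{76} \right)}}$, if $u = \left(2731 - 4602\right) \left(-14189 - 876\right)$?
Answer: $\frac{2 \sqrt{2543841239}}{19} \approx 5309.1$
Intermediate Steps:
$u = 28186615$ ($u = \left(-1871\right) \left(-15065\right) = 28186615$)
$B{\left(T \right)} = 7 T$
$\sqrt{u + B{\left(- \frac{92}{76} \right)}} = \sqrt{28186615 + 7 \left(- \frac{92}{76}\right)} = \sqrt{28186615 + 7 \left(\left(-92\right) \frac{1}{76}\right)} = \sqrt{28186615 + 7 \left(- \frac{23}{19}\right)} = \sqrt{28186615 - \frac{161}{19}} = \sqrt{\frac{535545524}{19}} = \frac{2 \sqrt{2543841239}}{19}$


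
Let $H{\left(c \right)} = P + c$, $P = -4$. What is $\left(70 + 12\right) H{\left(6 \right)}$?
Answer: $164$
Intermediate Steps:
$H{\left(c \right)} = -4 + c$
$\left(70 + 12\right) H{\left(6 \right)} = \left(70 + 12\right) \left(-4 + 6\right) = 82 \cdot 2 = 164$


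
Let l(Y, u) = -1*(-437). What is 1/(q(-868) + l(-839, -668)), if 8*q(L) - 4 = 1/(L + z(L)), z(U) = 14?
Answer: 6832/2988999 ≈ 0.0022857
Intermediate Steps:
l(Y, u) = 437
q(L) = ½ + 1/(8*(14 + L)) (q(L) = ½ + 1/(8*(L + 14)) = ½ + 1/(8*(14 + L)))
1/(q(-868) + l(-839, -668)) = 1/((57 + 4*(-868))/(8*(14 - 868)) + 437) = 1/((⅛)*(57 - 3472)/(-854) + 437) = 1/((⅛)*(-1/854)*(-3415) + 437) = 1/(3415/6832 + 437) = 1/(2988999/6832) = 6832/2988999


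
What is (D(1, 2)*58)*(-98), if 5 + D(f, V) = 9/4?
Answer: 15631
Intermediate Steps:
D(f, V) = -11/4 (D(f, V) = -5 + 9/4 = -11/4)
(D(1, 2)*58)*(-98) = -11/4*58*(-98) = -319/2*(-98) = 15631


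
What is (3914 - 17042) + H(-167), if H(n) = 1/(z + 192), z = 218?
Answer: -5382479/410 ≈ -13128.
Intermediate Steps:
H(n) = 1/410 (H(n) = 1/(218 + 192) = 1/410)
(3914 - 17042) + H(-167) = (3914 - 17042) + 1/410 = -13128 + 1/410 = -5382479/410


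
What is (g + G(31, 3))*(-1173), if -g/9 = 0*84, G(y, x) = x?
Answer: -3519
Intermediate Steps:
g = 0 (g = -0*84 = -9*0 = 0)
(g + G(31, 3))*(-1173) = (0 + 3)*(-1173) = 3*(-1173) = -3519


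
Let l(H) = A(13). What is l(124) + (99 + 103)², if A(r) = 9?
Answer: 40813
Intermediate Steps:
l(H) = 9
l(124) + (99 + 103)² = 9 + (99 + 103)² = 9 + 202² = 9 + 40804 = 40813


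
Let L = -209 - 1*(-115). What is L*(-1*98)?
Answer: 9212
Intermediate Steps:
L = -94 (L = -209 + 115 = -94)
L*(-1*98) = -(-94)*98 = -94*(-98) = 9212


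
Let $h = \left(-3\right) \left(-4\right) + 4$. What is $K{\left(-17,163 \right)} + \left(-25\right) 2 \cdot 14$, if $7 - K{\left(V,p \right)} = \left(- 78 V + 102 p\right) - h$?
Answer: $-18629$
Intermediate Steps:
$h = 16$ ($h = 12 + 4 = 16$)
$K{\left(V,p \right)} = 23 - 102 p + 78 V$ ($K{\left(V,p \right)} = 7 - \left(\left(- 78 V + 102 p\right) - 16\right) = 7 - \left(-16 - 78 V + 102 p\right) = 7 + \left(16 - 102 p + 78 V\right) = 23 - 102 p + 78 V$)
$K{\left(-17,163 \right)} + \left(-25\right) 2 \cdot 14 = \left(23 - 16626 + 78 \left(-17\right)\right) + \left(-25\right) 2 \cdot 14 = \left(23 - 16626 - 1326\right) - 700 = -17929 - 700 = -18629$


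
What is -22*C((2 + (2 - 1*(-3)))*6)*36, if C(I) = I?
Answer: -33264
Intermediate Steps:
-22*C((2 + (2 - 1*(-3)))*6)*36 = -22*(2 + (2 - 1*(-3)))*6*36 = -22*(2 + (2 + 3))*6*36 = -22*(2 + 5)*6*36 = -154*6*36 = -22*42*36 = -924*36 = -33264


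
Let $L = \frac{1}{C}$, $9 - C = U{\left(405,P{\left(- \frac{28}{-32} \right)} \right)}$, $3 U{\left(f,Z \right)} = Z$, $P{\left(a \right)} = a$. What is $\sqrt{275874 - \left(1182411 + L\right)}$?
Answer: $\frac{i \sqrt{39598447713}}{209} \approx 952.12 i$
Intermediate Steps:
$U{\left(f,Z \right)} = \frac{Z}{3}$
$C = \frac{209}{24}$ ($C = 9 - \frac{\left(-28\right) \frac{1}{-32}}{3} = 9 - \frac{\left(-28\right) \left(- \frac{1}{32}\right)}{3} = 9 - \frac{1}{3} \cdot \frac{7}{8} = 9 - \frac{7}{24} = \frac{209}{24} \approx 8.7083$)
$L = \frac{24}{209}$ ($L = \frac{1}{\frac{209}{24}} = \frac{24}{209} \approx 0.11483$)
$\sqrt{275874 - \left(1182411 + L\right)} = \sqrt{275874 - \frac{247123923}{209}} = \sqrt{- \frac{189466257}{209}} = \frac{i \sqrt{39598447713}}{209}$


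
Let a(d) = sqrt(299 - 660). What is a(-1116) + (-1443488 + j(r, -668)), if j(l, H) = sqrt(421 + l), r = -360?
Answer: -1443488 + sqrt(61) + 19*I ≈ -1.4435e+6 + 19.0*I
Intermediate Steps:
a(d) = 19*I (a(d) = sqrt(-361) = 19*I)
a(-1116) + (-1443488 + j(r, -668)) = 19*I + (-1443488 + sqrt(421 - 360)) = 19*I + (-1443488 + sqrt(61)) = -1443488 + sqrt(61) + 19*I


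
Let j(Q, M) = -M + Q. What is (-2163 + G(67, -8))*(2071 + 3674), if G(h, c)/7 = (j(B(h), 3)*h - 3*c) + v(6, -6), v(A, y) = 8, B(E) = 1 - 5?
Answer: -30000390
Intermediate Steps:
B(E) = -4
j(Q, M) = Q - M
G(h, c) = 56 - 49*h - 21*c (G(h, c) = 7*(((-4 - 1*3)*h - 3*c) + 8) = 7*(((-4 - 3)*h - 3*c) + 8) = 7*((-7*h - 3*c) + 8) = 7*(8 - 7*h - 3*c) = 56 - 49*h - 21*c)
(-2163 + G(67, -8))*(2071 + 3674) = (-2163 + (56 - 49*67 - 21*(-8)))*(2071 + 3674) = (-2163 + (56 - 3283 + 168))*5745 = (-2163 - 3059)*5745 = -5222*5745 = -30000390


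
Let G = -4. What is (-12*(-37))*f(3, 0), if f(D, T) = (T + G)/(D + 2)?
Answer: -1776/5 ≈ -355.20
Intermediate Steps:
f(D, T) = (-4 + T)/(2 + D) (f(D, T) = (T - 4)/(D + 2) = (-4 + T)/(2 + D))
(-12*(-37))*f(3, 0) = (-12*(-37))*((-4 + 0)/(2 + 3)) = 444*(-4/5) = 444*((⅕)*(-4)) = 444*(-⅘) = -1776/5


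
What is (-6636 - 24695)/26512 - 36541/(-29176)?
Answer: 6832717/96689264 ≈ 0.070667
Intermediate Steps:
(-6636 - 24695)/26512 - 36541/(-29176) = -31331*1/26512 - 36541*(-1/29176) = -31331/26512 + 36541/29176 = 6832717/96689264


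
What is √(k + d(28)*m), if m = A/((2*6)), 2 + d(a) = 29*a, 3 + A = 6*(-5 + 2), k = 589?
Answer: I*√3314/2 ≈ 28.784*I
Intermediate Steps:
A = -21 (A = -3 + 6*(-5 + 2) = -3 + 6*(-3) = -3 - 18 = -21)
d(a) = -2 + 29*a
m = -7/4 (m = -21/(2*6) = -21/12 = -21*1/12 = -7/4 ≈ -1.7500)
√(k + d(28)*m) = √(589 + (-2 + 29*28)*(-7/4)) = √(589 + (-2 + 812)*(-7/4)) = √(589 + 810*(-7/4)) = √(589 - 2835/2) = √(-1657/2) = I*√3314/2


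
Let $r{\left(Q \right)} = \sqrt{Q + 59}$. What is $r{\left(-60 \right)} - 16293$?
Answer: $-16293 + i \approx -16293.0 + 1.0 i$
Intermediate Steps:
$r{\left(Q \right)} = \sqrt{59 + Q}$
$r{\left(-60 \right)} - 16293 = \sqrt{59 - 60} - 16293 = \sqrt{-1} - 16293 = i - 16293 = -16293 + i$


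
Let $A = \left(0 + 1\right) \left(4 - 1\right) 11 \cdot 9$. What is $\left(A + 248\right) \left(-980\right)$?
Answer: $-534100$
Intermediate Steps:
$A = 297$ ($A = 1 \cdot 3 \cdot 11 \cdot 9 = 3 \cdot 11 \cdot 9 = 33 \cdot 9 = 297$)
$\left(A + 248\right) \left(-980\right) = \left(297 + 248\right) \left(-980\right) = 545 \left(-980\right) = -534100$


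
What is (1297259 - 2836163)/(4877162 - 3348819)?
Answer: -1538904/1528343 ≈ -1.0069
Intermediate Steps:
(1297259 - 2836163)/(4877162 - 3348819) = -1538904/1528343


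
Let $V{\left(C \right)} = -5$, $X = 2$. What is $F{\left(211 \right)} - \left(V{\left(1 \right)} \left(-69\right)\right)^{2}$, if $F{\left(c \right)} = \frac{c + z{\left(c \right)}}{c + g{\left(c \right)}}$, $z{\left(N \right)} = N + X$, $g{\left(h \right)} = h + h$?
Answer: $- \frac{75342401}{633} \approx -1.1902 \cdot 10^{5}$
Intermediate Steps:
$g{\left(h \right)} = 2 h$
$z{\left(N \right)} = 2 + N$ ($z{\left(N \right)} = N + 2 = 2 + N$)
$F{\left(c \right)} = \frac{2 + 2 c}{3 c}$ ($F{\left(c \right)} = \frac{c + \left(2 + c\right)}{c + 2 c} = \frac{2 + 2 c}{3 c}$)
$F{\left(211 \right)} - \left(V{\left(1 \right)} \left(-69\right)\right)^{2} = \frac{2 \left(1 + 211\right)}{3 \cdot 211} - \left(\left(-5\right) \left(-69\right)\right)^{2} = \frac{2}{3} \cdot \frac{1}{211} \cdot 212 - 345^{2} = \frac{424}{633} - 119025 = - \frac{75342401}{633}$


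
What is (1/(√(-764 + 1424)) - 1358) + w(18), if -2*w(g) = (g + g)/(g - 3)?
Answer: -6796/5 + √165/330 ≈ -1359.2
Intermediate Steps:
w(g) = -g/(-3 + g) (w(g) = -(g + g)/(2*(g - 3)) = -2*g/(2*(-3 + g)) = -g/(-3 + g))
(1/(√(-764 + 1424)) - 1358) + w(18) = (1/(√(-764 + 1424)) - 1358) - 1*18/(-3 + 18) = (1/(√660) - 1358) - 1*18/15 = (1/(2*√165) - 1358) - 1*18*1/15 = (√165/330 - 1358) - 6/5 = (-1358 + √165/330) - 6/5 = -6796/5 + √165/330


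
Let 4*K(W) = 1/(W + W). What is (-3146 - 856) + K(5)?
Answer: -160079/40 ≈ -4002.0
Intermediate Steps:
K(W) = 1/(8*W) (K(W) = 1/(4*(W + W)) = 1/(4*((2*W))) = (1/(2*W))/4 = 1/(8*W))
(-3146 - 856) + K(5) = (-3146 - 856) + (⅛)/5 = -4002 + (⅛)*(⅕) = -4002 + 1/40 = -160079/40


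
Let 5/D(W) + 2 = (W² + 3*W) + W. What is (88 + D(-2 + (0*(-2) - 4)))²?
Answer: 31329/4 ≈ 7832.3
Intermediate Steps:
D(W) = 5/(-2 + W² + 4*W) (D(W) = 5/(-2 + ((W² + 3*W) + W)) = 5/(-2 + (W² + 4*W)) = 5/(-2 + W² + 4*W))
(88 + D(-2 + (0*(-2) - 4)))² = (88 + 5/(-2 + (-2 + (0*(-2) - 4))² + 4*(-2 + (0*(-2) - 4))))² = (88 + 5/(-2 + (-2 + (0 - 4))² + 4*(-2 + (0 - 4))))² = (88 + 5/(-2 + (-2 - 4)² + 4*(-2 - 4)))² = (88 + 5/(-2 + (-6)² + 4*(-6)))² = (88 + 5/(-2 + 36 - 24))² = (88 + 5/10)² = (88 + 5*(⅒))² = (88 + ½)² = (177/2)² = 31329/4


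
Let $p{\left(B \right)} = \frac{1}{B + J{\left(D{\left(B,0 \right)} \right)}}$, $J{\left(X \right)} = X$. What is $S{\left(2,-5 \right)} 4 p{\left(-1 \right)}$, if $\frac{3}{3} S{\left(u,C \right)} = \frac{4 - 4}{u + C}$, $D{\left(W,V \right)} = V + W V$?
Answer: $0$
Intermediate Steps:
$D{\left(W,V \right)} = V + V W$
$S{\left(u,C \right)} = 0$ ($S{\left(u,C \right)} = \frac{4 - 4}{u + C} = \frac{0}{C + u} = 0$)
$p{\left(B \right)} = \frac{1}{B}$ ($p{\left(B \right)} = \frac{1}{B + 0 \left(1 + B\right)} = \frac{1}{B + 0} = \frac{1}{B}$)
$S{\left(2,-5 \right)} 4 p{\left(-1 \right)} = \frac{0 \cdot 4}{-1} = 0 \left(-1\right) = 0$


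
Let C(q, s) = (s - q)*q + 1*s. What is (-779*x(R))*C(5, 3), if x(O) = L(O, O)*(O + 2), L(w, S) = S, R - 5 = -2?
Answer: 81795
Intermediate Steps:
R = 3 (R = 5 - 2 = 3)
x(O) = O*(2 + O) (x(O) = O*(O + 2) = O*(2 + O))
C(q, s) = s + q*(s - q) (C(q, s) = q*(s - q) + s = s + q*(s - q))
(-779*x(R))*C(5, 3) = (-779*3*(2 + 3))*(3 - 1*5² + 5*3) = (-779*3*5)*(3 - 1*25 + 15) = (-779*15)*(3 - 25 + 15) = -41*285*(-7) = -11685*(-7) = 81795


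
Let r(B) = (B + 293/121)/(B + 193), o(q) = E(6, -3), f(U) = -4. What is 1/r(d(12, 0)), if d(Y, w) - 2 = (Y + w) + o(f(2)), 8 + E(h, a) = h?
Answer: 4961/349 ≈ 14.215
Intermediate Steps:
E(h, a) = -8 + h
o(q) = -2 (o(q) = -8 + 6 = -2)
d(Y, w) = Y + w (d(Y, w) = 2 + ((Y + w) - 2) = 2 + (-2 + Y + w) = Y + w)
r(B) = (293/121 + B)/(193 + B) (r(B) = (B + 293*(1/121))/(193 + B) = (B + 293/121)/(193 + B) = (293/121 + B)/(193 + B))
1/r(d(12, 0)) = 1/((293/121 + (12 + 0))/(193 + (12 + 0))) = 1/((293/121 + 12)/(193 + 12)) = 1/((1745/121)/205) = 1/((1/205)*(1745/121)) = 1/(349/4961) = 4961/349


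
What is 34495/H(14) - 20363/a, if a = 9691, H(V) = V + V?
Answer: 333720881/271348 ≈ 1229.9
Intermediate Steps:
H(V) = 2*V
34495/H(14) - 20363/a = 34495/((2*14)) - 20363/9691 = 34495/28 - 20363*1/9691 = 34495*(1/28) - 20363/9691 = 34495/28 - 20363/9691 = 333720881/271348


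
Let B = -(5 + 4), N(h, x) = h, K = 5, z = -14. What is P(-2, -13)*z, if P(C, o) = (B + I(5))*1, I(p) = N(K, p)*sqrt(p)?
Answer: 126 - 70*sqrt(5) ≈ -30.525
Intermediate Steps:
I(p) = 5*sqrt(p)
B = -9 (B = -1*9 = -9)
P(C, o) = -9 + 5*sqrt(5) (P(C, o) = (-9 + 5*sqrt(5))*1 = -9 + 5*sqrt(5))
P(-2, -13)*z = (-9 + 5*sqrt(5))*(-14) = 126 - 70*sqrt(5)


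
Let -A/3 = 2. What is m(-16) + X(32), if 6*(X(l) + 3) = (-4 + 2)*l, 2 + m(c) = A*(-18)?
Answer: 277/3 ≈ 92.333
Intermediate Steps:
A = -6 (A = -3*2 = -6)
m(c) = 106 (m(c) = -2 - 6*(-18) = -2 + 108 = 106)
X(l) = -3 - l/3 (X(l) = -3 + ((-4 + 2)*l)/6 = -3 + (-2*l)/6 = -3 - l/3)
m(-16) + X(32) = 106 + (-3 - ⅓*32) = 106 + (-3 - 32/3) = 106 - 41/3 = 277/3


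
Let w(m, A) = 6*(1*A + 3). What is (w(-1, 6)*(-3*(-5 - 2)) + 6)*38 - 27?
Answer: 43293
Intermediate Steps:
w(m, A) = 18 + 6*A (w(m, A) = 6*(A + 3) = 6*(3 + A) = 18 + 6*A)
(w(-1, 6)*(-3*(-5 - 2)) + 6)*38 - 27 = ((18 + 6*6)*(-3*(-5 - 2)) + 6)*38 - 27 = ((18 + 36)*(-3*(-7)) + 6)*38 - 27 = (54*21 + 6)*38 - 27 = (1134 + 6)*38 - 27 = 1140*38 - 27 = 43320 - 27 = 43293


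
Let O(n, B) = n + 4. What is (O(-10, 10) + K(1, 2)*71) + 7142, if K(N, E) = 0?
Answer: 7136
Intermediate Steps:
O(n, B) = 4 + n
(O(-10, 10) + K(1, 2)*71) + 7142 = ((4 - 10) + 0*71) + 7142 = (-6 + 0) + 7142 = -6 + 7142 = 7136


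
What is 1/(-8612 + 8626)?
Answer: 1/14 ≈ 0.071429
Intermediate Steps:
1/(-8612 + 8626) = 1/14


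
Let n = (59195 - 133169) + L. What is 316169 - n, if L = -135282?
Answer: 525425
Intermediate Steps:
n = -209256 (n = (59195 - 133169) - 135282 = -73974 - 135282 = -209256)
316169 - n = 316169 - 1*(-209256) = 316169 + 209256 = 525425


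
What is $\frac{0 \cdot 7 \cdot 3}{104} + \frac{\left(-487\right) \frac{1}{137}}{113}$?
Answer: $- \frac{487}{15481} \approx -0.031458$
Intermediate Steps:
$\frac{0 \cdot 7 \cdot 3}{104} + \frac{\left(-487\right) \frac{1}{137}}{113} = 0 \cdot 3 \cdot \frac{1}{104} + \left(-487\right) \frac{1}{137} \cdot \frac{1}{113} = 0 \cdot \frac{1}{104} - \frac{487}{15481} = 0 - \frac{487}{15481} = - \frac{487}{15481}$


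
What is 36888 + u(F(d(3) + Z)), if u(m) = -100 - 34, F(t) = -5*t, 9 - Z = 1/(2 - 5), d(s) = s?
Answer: 36754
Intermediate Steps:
Z = 28/3 (Z = 9 - 1/(2 - 5) = 9 - 1/(-3) = 9 - 1*(-1/3) = 9 + 1/3 = 28/3 ≈ 9.3333)
u(m) = -134
36888 + u(F(d(3) + Z)) = 36888 - 134 = 36754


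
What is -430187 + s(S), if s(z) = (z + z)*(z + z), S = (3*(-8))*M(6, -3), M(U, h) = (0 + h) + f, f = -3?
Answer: -347243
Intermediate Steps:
M(U, h) = -3 + h (M(U, h) = (0 + h) - 3 = h - 3 = -3 + h)
S = 144 (S = (3*(-8))*(-3 - 3) = -24*(-6) = 144)
s(z) = 4*z**2 (s(z) = (2*z)*(2*z) = 4*z**2)
-430187 + s(S) = -430187 + 4*144**2 = -430187 + 4*20736 = -430187 + 82944 = -347243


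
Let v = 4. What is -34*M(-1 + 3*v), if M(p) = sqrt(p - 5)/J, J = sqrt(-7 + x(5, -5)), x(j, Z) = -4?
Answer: 34*I*sqrt(66)/11 ≈ 25.111*I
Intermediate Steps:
J = I*sqrt(11) (J = sqrt(-7 - 4) = sqrt(-11) = I*sqrt(11) ≈ 3.3166*I)
M(p) = -I*sqrt(11)*sqrt(-5 + p)/11 (M(p) = sqrt(p - 5)/((I*sqrt(11))) = sqrt(-5 + p)*(-I*sqrt(11)/11) = -I*sqrt(11)*sqrt(-5 + p)/11)
-34*M(-1 + 3*v) = -(-34)*I*sqrt(11)*sqrt(-5 + (-1 + 3*4))/11 = -(-34)*I*sqrt(11)*sqrt(-5 + (-1 + 12))/11 = -(-34)*I*sqrt(11)*sqrt(-5 + 11)/11 = -(-34)*I*sqrt(11)*sqrt(6)/11 = -(-34)*I*sqrt(66)/11 = 34*I*sqrt(66)/11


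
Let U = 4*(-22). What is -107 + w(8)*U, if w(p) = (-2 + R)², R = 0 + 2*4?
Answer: -3275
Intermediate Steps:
R = 8 (R = 0 + 8 = 8)
w(p) = 36 (w(p) = (-2 + 8)² = 6² = 36)
U = -88
-107 + w(8)*U = -107 + 36*(-88) = -107 - 3168 = -3275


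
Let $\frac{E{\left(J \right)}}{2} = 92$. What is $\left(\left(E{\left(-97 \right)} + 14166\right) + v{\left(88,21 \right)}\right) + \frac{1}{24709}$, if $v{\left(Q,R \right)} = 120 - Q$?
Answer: $\frac{355364839}{24709} \approx 14382.0$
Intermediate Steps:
$E{\left(J \right)} = 184$ ($E{\left(J \right)} = 2 \cdot 92 = 184$)
$\left(\left(E{\left(-97 \right)} + 14166\right) + v{\left(88,21 \right)}\right) + \frac{1}{24709} = \left(\left(184 + 14166\right) + \left(120 - 88\right)\right) + \frac{1}{24709} = \left(14350 + \left(120 - 88\right)\right) + \frac{1}{24709} = \left(14350 + 32\right) + \frac{1}{24709} = 14382 + \frac{1}{24709} = \frac{355364839}{24709}$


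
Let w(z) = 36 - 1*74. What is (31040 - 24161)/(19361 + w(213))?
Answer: 2293/6441 ≈ 0.35600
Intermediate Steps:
w(z) = -38 (w(z) = 36 - 74 = -38)
(31040 - 24161)/(19361 + w(213)) = (31040 - 24161)/(19361 - 38) = 6879/19323 = 6879*(1/19323) = 2293/6441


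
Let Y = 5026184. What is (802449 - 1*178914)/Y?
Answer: 623535/5026184 ≈ 0.12406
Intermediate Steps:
(802449 - 1*178914)/Y = (802449 - 1*178914)/5026184 = (802449 - 178914)*(1/5026184) = 623535*(1/5026184) = 623535/5026184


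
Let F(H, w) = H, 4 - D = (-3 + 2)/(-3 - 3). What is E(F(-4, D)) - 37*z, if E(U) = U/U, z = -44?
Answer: 1629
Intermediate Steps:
D = 23/6 (D = 4 - (-3 + 2)/(-3 - 3) = 4 - (-1)/(-6) = 4 - (-1)*(-1)/6 = 4 - 1*⅙ = 4 - ⅙ = 23/6 ≈ 3.8333)
E(U) = 1
E(F(-4, D)) - 37*z = 1 - 37*(-44) = 1 + 1628 = 1629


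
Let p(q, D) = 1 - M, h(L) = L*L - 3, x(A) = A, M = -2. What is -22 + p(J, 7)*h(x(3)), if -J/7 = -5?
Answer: -4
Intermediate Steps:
J = 35 (J = -7*(-5) = 35)
h(L) = -3 + L² (h(L) = L² - 3 = -3 + L²)
p(q, D) = 3 (p(q, D) = 1 - 1*(-2) = 1 + 2 = 3)
-22 + p(J, 7)*h(x(3)) = -22 + 3*(-3 + 3²) = -22 + 3*(-3 + 9) = -22 + 3*6 = -22 + 18 = -4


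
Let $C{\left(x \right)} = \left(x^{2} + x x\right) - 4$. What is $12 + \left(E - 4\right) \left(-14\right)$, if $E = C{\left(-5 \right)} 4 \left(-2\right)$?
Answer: $5220$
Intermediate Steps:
$C{\left(x \right)} = -4 + 2 x^{2}$ ($C{\left(x \right)} = \left(x^{2} + x^{2}\right) - 4 = 2 x^{2} - 4 = -4 + 2 x^{2}$)
$E = -368$ ($E = \left(-4 + 2 \left(-5\right)^{2}\right) 4 \left(-2\right) = \left(-4 + 2 \cdot 25\right) 4 \left(-2\right) = \left(-4 + 50\right) 4 \left(-2\right) = 46 \cdot 4 \left(-2\right) = 184 \left(-2\right) = -368$)
$12 + \left(E - 4\right) \left(-14\right) = 12 + \left(-368 - 4\right) \left(-14\right) = 12 - -5208 = 12 + 5208 = 5220$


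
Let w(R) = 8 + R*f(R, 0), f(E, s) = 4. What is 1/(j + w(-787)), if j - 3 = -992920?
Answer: -1/996057 ≈ -1.0040e-6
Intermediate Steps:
j = -992917 (j = 3 - 992920 = -992917)
w(R) = 8 + 4*R (w(R) = 8 + R*4 = 8 + 4*R)
1/(j + w(-787)) = 1/(-992917 + (8 + 4*(-787))) = 1/(-992917 + (8 - 3148)) = 1/(-992917 - 3140) = 1/(-996057) = -1/996057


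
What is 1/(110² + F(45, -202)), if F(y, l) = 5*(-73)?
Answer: 1/11735 ≈ 8.5215e-5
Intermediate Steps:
F(y, l) = -365
1/(110² + F(45, -202)) = 1/(110² - 365) = 1/(12100 - 365) = 1/11735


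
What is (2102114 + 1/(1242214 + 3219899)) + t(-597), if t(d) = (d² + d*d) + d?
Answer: 12557880789856/4462113 ≈ 2.8143e+6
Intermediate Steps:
t(d) = d + 2*d² (t(d) = (d² + d²) + d = 2*d² + d = d + 2*d²)
(2102114 + 1/(1242214 + 3219899)) + t(-597) = (2102114 + 1/(1242214 + 3219899)) - 597*(1 + 2*(-597)) = (2102114 + 1/4462113) - 597*(1 - 1194) = (2102114 + 1/4462113) - 597*(-1193) = 9379870206883/4462113 + 712221 = 12557880789856/4462113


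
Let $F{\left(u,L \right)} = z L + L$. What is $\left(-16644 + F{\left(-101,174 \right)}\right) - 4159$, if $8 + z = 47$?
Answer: $-13843$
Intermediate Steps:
$z = 39$ ($z = -8 + 47 = 39$)
$F{\left(u,L \right)} = 40 L$ ($F{\left(u,L \right)} = 39 L + L = 40 L$)
$\left(-16644 + F{\left(-101,174 \right)}\right) - 4159 = \left(-16644 + 40 \cdot 174\right) - 4159 = \left(-16644 + 6960\right) - 4159 = -9684 - 4159 = -13843$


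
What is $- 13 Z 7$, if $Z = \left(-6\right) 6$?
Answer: $3276$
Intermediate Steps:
$Z = -36$
$- 13 Z 7 = \left(-13\right) \left(-36\right) 7 = 468 \cdot 7 = 3276$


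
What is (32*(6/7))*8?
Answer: 1536/7 ≈ 219.43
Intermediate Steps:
(32*(6/7))*8 = (192/7)*8 = 1536/7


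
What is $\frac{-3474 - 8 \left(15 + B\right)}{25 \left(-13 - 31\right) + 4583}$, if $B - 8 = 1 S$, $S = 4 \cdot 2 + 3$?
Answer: $- \frac{3746}{3483} \approx -1.0755$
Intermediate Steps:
$S = 11$ ($S = 8 + 3 = 11$)
$B = 19$ ($B = 8 + 1 \cdot 11 = 8 + 11 = 19$)
$\frac{-3474 - 8 \left(15 + B\right)}{25 \left(-13 - 31\right) + 4583} = \frac{-3474 - 8 \left(15 + 19\right)}{25 \left(-13 - 31\right) + 4583} = \frac{-3474 - 272}{25 \left(-44\right) + 4583} = \frac{-3474 - 272}{-1100 + 4583} = - \frac{3746}{3483}$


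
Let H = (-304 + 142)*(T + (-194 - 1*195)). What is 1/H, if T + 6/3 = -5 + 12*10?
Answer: 1/44712 ≈ 2.2365e-5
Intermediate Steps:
T = 113 (T = -2 + (-5 + 12*10) = -2 + (-5 + 120) = -2 + 115 = 113)
H = 44712 (H = (-304 + 142)*(113 + (-194 - 1*195)) = -162*(113 + (-194 - 195)) = -162*(113 - 389) = -162*(-276) = 44712)
1/H = 1/44712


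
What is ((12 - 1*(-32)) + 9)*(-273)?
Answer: -14469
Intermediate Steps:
((12 - 1*(-32)) + 9)*(-273) = ((12 + 32) + 9)*(-273) = (44 + 9)*(-273) = 53*(-273) = -14469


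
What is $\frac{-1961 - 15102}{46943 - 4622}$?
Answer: $- \frac{17063}{42321} \approx -0.40318$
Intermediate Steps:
$\frac{-1961 - 15102}{46943 - 4622} = - \frac{17063}{42321}$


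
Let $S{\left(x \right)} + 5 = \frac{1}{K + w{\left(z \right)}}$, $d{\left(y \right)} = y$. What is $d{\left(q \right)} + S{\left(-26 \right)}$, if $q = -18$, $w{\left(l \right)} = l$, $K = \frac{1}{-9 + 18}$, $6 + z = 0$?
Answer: $- \frac{1228}{53} \approx -23.17$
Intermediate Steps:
$z = -6$ ($z = -6 + 0 = -6$)
$K = \frac{1}{9} \approx 0.11111$
$S{\left(x \right)} = - \frac{274}{53}$ ($S{\left(x \right)} = -5 + \frac{1}{\frac{1}{9} - 6} = -5 + \frac{1}{- \frac{53}{9}} = -5 - \frac{9}{53} = - \frac{274}{53}$)
$d{\left(q \right)} + S{\left(-26 \right)} = -18 - \frac{274}{53} = - \frac{1228}{53}$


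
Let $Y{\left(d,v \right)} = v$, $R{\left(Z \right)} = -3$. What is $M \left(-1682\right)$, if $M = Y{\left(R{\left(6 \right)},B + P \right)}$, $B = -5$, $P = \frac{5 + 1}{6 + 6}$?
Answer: $7569$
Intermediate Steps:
$P = \frac{1}{2}$ ($P = \frac{6}{12} = 6 \cdot \frac{1}{12} = \frac{1}{2} \approx 0.5$)
$M = - \frac{9}{2}$ ($M = -5 + \frac{1}{2} = - \frac{9}{2} \approx -4.5$)
$M \left(-1682\right) = \left(- \frac{9}{2}\right) \left(-1682\right) = 7569$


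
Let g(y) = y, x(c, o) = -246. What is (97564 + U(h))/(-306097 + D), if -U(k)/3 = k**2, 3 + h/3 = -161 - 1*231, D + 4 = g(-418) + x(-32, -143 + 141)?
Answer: 4115111/306765 ≈ 13.415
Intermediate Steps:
D = -668 (D = -4 + (-418 - 246) = -4 - 664 = -668)
h = -1185 (h = -9 + 3*(-161 - 1*231) = -9 + 3*(-161 - 231) = -9 + 3*(-392) = -9 - 1176 = -1185)
U(k) = -3*k**2
(97564 + U(h))/(-306097 + D) = (97564 - 3*(-1185)**2)/(-306097 - 668) = (97564 - 3*1404225)/(-306765) = (97564 - 4212675)*(-1/306765) = -4115111*(-1/306765) = 4115111/306765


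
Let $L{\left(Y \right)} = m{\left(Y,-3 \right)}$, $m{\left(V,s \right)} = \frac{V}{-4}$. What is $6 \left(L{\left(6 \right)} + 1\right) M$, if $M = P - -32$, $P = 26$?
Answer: $-174$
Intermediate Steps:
$m{\left(V,s \right)} = - \frac{V}{4}$ ($m{\left(V,s \right)} = V \left(- \frac{1}{4}\right) = - \frac{V}{4}$)
$L{\left(Y \right)} = - \frac{Y}{4}$
$M = 58$ ($M = 26 - -32 = 26 + 32 = 58$)
$6 \left(L{\left(6 \right)} + 1\right) M = 6 \left(\left(- \frac{1}{4}\right) 6 + 1\right) 58 = 6 \left(- \frac{3}{2} + 1\right) 58 = 6 \left(- \frac{1}{2}\right) 58 = \left(-3\right) 58 = -174$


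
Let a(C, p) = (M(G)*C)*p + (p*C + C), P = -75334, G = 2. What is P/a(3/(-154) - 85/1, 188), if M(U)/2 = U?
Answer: 11601436/12320513 ≈ 0.94164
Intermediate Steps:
M(U) = 2*U
a(C, p) = C + 5*C*p (a(C, p) = ((2*2)*C)*p + (p*C + C) = (4*C)*p + (C*p + C) = 4*C*p + (C + C*p) = C + 5*C*p)
P/a(3/(-154) - 85/1, 188) = -75334*1/((1 + 5*188)*(3/(-154) - 85/1)) = -75334*1/((1 + 940)*(3*(-1/154) - 85*1)) = -75334*1/(941*(-3/154 - 85)) = -75334/((-13093/154*941)) = -75334/(-12320513/154) = -75334*(-154/12320513) = 11601436/12320513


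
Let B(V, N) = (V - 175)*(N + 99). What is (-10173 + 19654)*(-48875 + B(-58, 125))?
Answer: -958216227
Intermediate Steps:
B(V, N) = (-175 + V)*(99 + N)
(-10173 + 19654)*(-48875 + B(-58, 125)) = (-10173 + 19654)*(-48875 + (-17325 - 175*125 + 99*(-58) + 125*(-58))) = 9481*(-48875 + (-17325 - 21875 - 5742 - 7250)) = 9481*(-48875 - 52192) = 9481*(-101067) = -958216227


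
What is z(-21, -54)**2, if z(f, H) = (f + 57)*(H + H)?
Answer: 15116544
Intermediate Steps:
z(f, H) = 2*H*(57 + f) (z(f, H) = (57 + f)*(2*H) = 2*H*(57 + f))
z(-21, -54)**2 = (2*(-54)*(57 - 21))**2 = (2*(-54)*36)**2 = (-3888)**2 = 15116544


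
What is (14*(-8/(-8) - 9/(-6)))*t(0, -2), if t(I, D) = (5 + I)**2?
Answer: 875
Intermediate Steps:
(14*(-8/(-8) - 9/(-6)))*t(0, -2) = (14*(-8/(-8) - 9/(-6)))*(5 + 0)**2 = (14*(-8*(-1/8) - 9*(-1/6)))*5**2 = (14*(1 + 3/2))*25 = (14*(5/2))*25 = 35*25 = 875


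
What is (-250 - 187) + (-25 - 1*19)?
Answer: -481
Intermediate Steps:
(-250 - 187) + (-25 - 1*19) = -437 + (-25 - 19) = -437 - 44 = -481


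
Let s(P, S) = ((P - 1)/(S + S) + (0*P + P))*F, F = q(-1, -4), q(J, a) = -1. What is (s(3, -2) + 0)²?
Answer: 25/4 ≈ 6.2500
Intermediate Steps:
F = -1
s(P, S) = -P - (-1 + P)/(2*S) (s(P, S) = ((P - 1)/(S + S) + (0*P + P))*(-1) = ((-1 + P)/((2*S)) + (0 + P))*(-1) = ((-1 + P)*(1/(2*S)) + P)*(-1) = ((-1 + P)/(2*S) + P)*(-1) = (P + (-1 + P)/(2*S))*(-1) = -P - (-1 + P)/(2*S))
(s(3, -2) + 0)² = ((½)*(1 - 1*3 - 2*3*(-2))/(-2) + 0)² = ((½)*(-½)*(1 - 3 + 12) + 0)² = ((½)*(-½)*10 + 0)² = (-5/2 + 0)² = (-5/2)² = 25/4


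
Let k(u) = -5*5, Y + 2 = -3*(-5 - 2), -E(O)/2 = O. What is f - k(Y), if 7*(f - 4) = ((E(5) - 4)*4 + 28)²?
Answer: 141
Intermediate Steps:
E(O) = -2*O
Y = 19 (Y = -2 - 3*(-5 - 2) = -2 - 3*(-7) = -2 + 21 = 19)
k(u) = -25
f = 116 (f = 4 + ((-2*5 - 4)*4 + 28)²/7 = 4 + ((-10 - 4)*4 + 28)²/7 = 4 + (-14*4 + 28)²/7 = 4 + (-56 + 28)²/7 = 4 + (⅐)*(-28)² = 4 + (⅐)*784 = 4 + 112 = 116)
f - k(Y) = 116 - 1*(-25) = 116 + 25 = 141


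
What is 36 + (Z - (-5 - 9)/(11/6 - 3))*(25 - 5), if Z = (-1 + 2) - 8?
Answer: -344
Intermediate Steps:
Z = -7 (Z = 1 - 8 = -7)
36 + (Z - (-5 - 9)/(11/6 - 3))*(25 - 5) = 36 + (-7 - (-5 - 9)/(11/6 - 3))*(25 - 5) = 36 + (-7 - (-14)/(11*(1/6) - 3))*20 = 36 + (-7 - (-14)/(11/6 - 3))*20 = 36 + (-7 - (-14)/(-7/6))*20 = 36 + (-7 - (-14)*(-6)/7)*20 = 36 + (-7 - 1*12)*20 = 36 + (-7 - 12)*20 = 36 - 19*20 = 36 - 380 = -344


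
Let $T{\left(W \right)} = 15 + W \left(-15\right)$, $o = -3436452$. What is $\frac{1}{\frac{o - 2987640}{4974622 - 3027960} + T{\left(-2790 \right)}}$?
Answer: $\frac{973331}{40745290269} \approx 2.3888 \cdot 10^{-5}$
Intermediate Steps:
$T{\left(W \right)} = 15 - 15 W$
$\frac{1}{\frac{o - 2987640}{4974622 - 3027960} + T{\left(-2790 \right)}} = \frac{1}{\frac{-3436452 - 2987640}{4974622 - 3027960} + \left(15 - -41850\right)} = \frac{1}{- \frac{6424092}{1946662} + \left(15 + 41850\right)} = \frac{1}{\left(-6424092\right) \frac{1}{1946662} + 41865} = \frac{1}{- \frac{3212046}{973331} + 41865} = \frac{1}{\frac{40745290269}{973331}} = \frac{973331}{40745290269}$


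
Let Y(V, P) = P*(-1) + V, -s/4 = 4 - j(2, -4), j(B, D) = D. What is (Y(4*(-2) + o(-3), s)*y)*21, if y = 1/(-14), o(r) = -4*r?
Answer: -54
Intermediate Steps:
y = -1/14 ≈ -0.071429
s = -32 (s = -4*(4 - 1*(-4)) = -4*(4 + 4) = -4*8 = -32)
Y(V, P) = V - P (Y(V, P) = -P + V = V - P)
(Y(4*(-2) + o(-3), s)*y)*21 = (((4*(-2) - 4*(-3)) - 1*(-32))*(-1/14))*21 = (((-8 + 12) + 32)*(-1/14))*21 = ((4 + 32)*(-1/14))*21 = (36*(-1/14))*21 = -18/7*21 = -54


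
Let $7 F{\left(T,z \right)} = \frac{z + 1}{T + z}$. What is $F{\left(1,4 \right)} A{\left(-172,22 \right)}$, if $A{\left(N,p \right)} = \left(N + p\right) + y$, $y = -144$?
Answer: $-42$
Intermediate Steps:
$F{\left(T,z \right)} = \frac{1 + z}{7 \left(T + z\right)}$ ($F{\left(T,z \right)} = \frac{\left(z + 1\right) \frac{1}{T + z}}{7} = \frac{\left(1 + z\right) \frac{1}{T + z}}{7} = \frac{\frac{1}{T + z} \left(1 + z\right)}{7} = \frac{1 + z}{7 \left(T + z\right)}$)
$A{\left(N,p \right)} = -144 + N + p$ ($A{\left(N,p \right)} = \left(N + p\right) - 144 = -144 + N + p$)
$F{\left(1,4 \right)} A{\left(-172,22 \right)} = \frac{1 + 4}{7 \left(1 + 4\right)} \left(-144 - 172 + 22\right) = \frac{1}{7} \cdot \frac{1}{5} \cdot 5 \left(-294\right) = \frac{1}{7} \left(-294\right) = -42$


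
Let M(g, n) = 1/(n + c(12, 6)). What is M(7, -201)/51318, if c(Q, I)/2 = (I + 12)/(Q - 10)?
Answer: -1/9391194 ≈ -1.0648e-7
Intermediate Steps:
c(Q, I) = 2*(12 + I)/(-10 + Q) (c(Q, I) = 2*((I + 12)/(Q - 10)) = 2*((12 + I)/(-10 + Q)) = 2*(12 + I)/(-10 + Q))
M(g, n) = 1/(18 + n) (M(g, n) = 1/(n + 2*(12 + 6)/(-10 + 12)) = 1/(n + 2*18/2) = 1/(n + 2*(½)*18) = 1/(n + 18) = 1/(18 + n))
M(7, -201)/51318 = 1/((18 - 201)*51318) = (1/51318)/(-183) = -1/183*1/51318 = -1/9391194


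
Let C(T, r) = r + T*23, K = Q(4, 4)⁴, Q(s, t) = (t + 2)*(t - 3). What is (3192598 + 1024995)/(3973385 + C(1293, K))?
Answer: 4217593/4004420 ≈ 1.0532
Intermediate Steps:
Q(s, t) = (-3 + t)*(2 + t) (Q(s, t) = (2 + t)*(-3 + t) = (-3 + t)*(2 + t))
K = 1296 (K = (-6 + 4² - 1*4)⁴ = (-6 + 16 - 4)⁴ = 6⁴ = 1296)
C(T, r) = r + 23*T
(3192598 + 1024995)/(3973385 + C(1293, K)) = (3192598 + 1024995)/(3973385 + (1296 + 23*1293)) = 4217593/(3973385 + (1296 + 29739)) = 4217593/(3973385 + 31035) = 4217593/4004420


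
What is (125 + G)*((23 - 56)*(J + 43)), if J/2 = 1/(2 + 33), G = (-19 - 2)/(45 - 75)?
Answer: -62511867/350 ≈ -1.7861e+5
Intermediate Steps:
G = 7/10 (G = -21/(-30) = -21*(-1/30) = 7/10 ≈ 0.70000)
J = 2/35 (J = 2/(2 + 33) = 2/35 ≈ 0.057143)
(125 + G)*((23 - 56)*(J + 43)) = (125 + 7/10)*((23 - 56)*(2/35 + 43)) = 1257*(-33*1507/35)/10 = (1257/10)*(-49731/35) = -62511867/350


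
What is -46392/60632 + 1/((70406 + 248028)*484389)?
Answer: -894472129656395/1169029879414254 ≈ -0.76514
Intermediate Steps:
-46392/60632 + 1/((70406 + 248028)*484389) = -46392*1/60632 + (1/484389)/318434 = -5799/7579 + (1/318434)*(1/484389) = -5799/7579 + 1/154245926826 = -894472129656395/1169029879414254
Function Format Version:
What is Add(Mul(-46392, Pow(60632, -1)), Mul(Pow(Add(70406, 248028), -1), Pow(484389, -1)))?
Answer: Rational(-894472129656395, 1169029879414254) ≈ -0.76514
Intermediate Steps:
Add(Mul(-46392, Pow(60632, -1)), Mul(Pow(Add(70406, 248028), -1), Pow(484389, -1))) = Add(Mul(-46392, Rational(1, 60632)), Mul(Pow(318434, -1), Rational(1, 484389))) = Add(Rational(-5799, 7579), Mul(Rational(1, 318434), Rational(1, 484389))) = Add(Rational(-5799, 7579), Rational(1, 154245926826)) = Rational(-894472129656395, 1169029879414254)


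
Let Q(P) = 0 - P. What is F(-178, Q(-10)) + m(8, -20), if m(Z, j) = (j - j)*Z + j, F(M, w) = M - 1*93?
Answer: -291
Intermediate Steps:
Q(P) = -P
F(M, w) = -93 + M (F(M, w) = M - 93 = -93 + M)
m(Z, j) = j (m(Z, j) = 0*Z + j = 0 + j = j)
F(-178, Q(-10)) + m(8, -20) = (-93 - 178) - 20 = -271 - 20 = -291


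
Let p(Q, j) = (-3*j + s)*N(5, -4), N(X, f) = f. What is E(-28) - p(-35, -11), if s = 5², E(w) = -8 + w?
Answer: 196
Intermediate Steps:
s = 25
p(Q, j) = -100 + 12*j (p(Q, j) = (-3*j + 25)*(-4) = (25 - 3*j)*(-4) = -100 + 12*j)
E(-28) - p(-35, -11) = (-8 - 28) - (-100 + 12*(-11)) = -36 - (-100 - 132) = -36 - 1*(-232) = -36 + 232 = 196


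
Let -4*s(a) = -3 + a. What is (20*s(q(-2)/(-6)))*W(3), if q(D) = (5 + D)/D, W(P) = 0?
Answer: 0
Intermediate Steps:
q(D) = (5 + D)/D
s(a) = ¾ - a/4 (s(a) = -(-3 + a)/4 = ¾ - a/4)
(20*s(q(-2)/(-6)))*W(3) = (20*(¾ - (5 - 2)/(-2)/(4*(-6))))*0 = (20*(¾ - (-½*3)*(-1)/(4*6)))*0 = (20*(¾ - (-3)*(-1)/(8*6)))*0 = (20*(¾ - ¼*¼))*0 = (20*(¾ - 1/16))*0 = (20*(11/16))*0 = (55/4)*0 = 0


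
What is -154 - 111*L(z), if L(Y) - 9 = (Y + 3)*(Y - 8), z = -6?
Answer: -5815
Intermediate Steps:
L(Y) = 9 + (-8 + Y)*(3 + Y) (L(Y) = 9 + (Y + 3)*(Y - 8) = 9 + (3 + Y)*(-8 + Y) = 9 + (-8 + Y)*(3 + Y))
-154 - 111*L(z) = -154 - 111*(-15 + (-6)² - 5*(-6)) = -154 - 111*(-15 + 36 + 30) = -154 - 111*51 = -154 - 5661 = -5815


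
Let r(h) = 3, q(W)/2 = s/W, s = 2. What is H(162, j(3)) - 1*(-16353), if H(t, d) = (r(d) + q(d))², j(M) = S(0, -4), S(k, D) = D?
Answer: 16357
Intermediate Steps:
q(W) = 4/W (q(W) = 2*(2/W) = 4/W)
j(M) = -4
H(t, d) = (3 + 4/d)²
H(162, j(3)) - 1*(-16353) = (4 + 3*(-4))²/(-4)² - 1*(-16353) = (4 - 12)²/16 + 16353 = (1/16)*(-8)² + 16353 = (1/16)*64 + 16353 = 4 + 16353 = 16357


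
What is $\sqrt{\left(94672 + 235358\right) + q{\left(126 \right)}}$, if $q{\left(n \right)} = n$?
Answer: $18 \sqrt{1019} \approx 574.59$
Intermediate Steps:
$\sqrt{\left(94672 + 235358\right) + q{\left(126 \right)}} = \sqrt{\left(94672 + 235358\right) + 126} = \sqrt{330030 + 126} = \sqrt{330156} = 18 \sqrt{1019}$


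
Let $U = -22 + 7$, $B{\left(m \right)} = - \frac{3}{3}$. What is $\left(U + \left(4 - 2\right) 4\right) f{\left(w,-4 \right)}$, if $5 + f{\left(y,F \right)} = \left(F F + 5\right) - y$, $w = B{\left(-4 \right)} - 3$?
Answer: $-140$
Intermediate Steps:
$B{\left(m \right)} = -1$ ($B{\left(m \right)} = \left(-3\right) \frac{1}{3} = -1$)
$w = -4$ ($w = -1 - 3 = -4$)
$U = -15$
$f{\left(y,F \right)} = F^{2} - y$ ($f{\left(y,F \right)} = -5 - \left(-5 + y - F F\right) = -5 - \left(-5 + y - F^{2}\right) = -5 + \left(5 + F^{2} - y\right) = F^{2} - y$)
$\left(U + \left(4 - 2\right) 4\right) f{\left(w,-4 \right)} = \left(-15 + \left(4 - 2\right) 4\right) \left(\left(-4\right)^{2} - -4\right) = \left(-15 + 2 \cdot 4\right) \left(16 + 4\right) = \left(-15 + 8\right) 20 = \left(-7\right) 20 = -140$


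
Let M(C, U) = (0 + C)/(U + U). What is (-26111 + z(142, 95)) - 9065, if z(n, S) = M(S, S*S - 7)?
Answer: -634434241/18036 ≈ -35176.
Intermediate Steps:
M(C, U) = C/(2*U) (M(C, U) = C/((2*U)) = C*(1/(2*U)) = C/(2*U))
z(n, S) = S/(2*(-7 + S²)) (z(n, S) = S/(2*(S*S - 7)) = S/(2*(S² - 7)) = S/(2*(-7 + S²)))
(-26111 + z(142, 95)) - 9065 = (-26111 + (½)*95/(-7 + 95²)) - 9065 = (-26111 + (½)*95/(-7 + 9025)) - 9065 = (-26111 + (½)*95/9018) - 9065 = (-26111 + (½)*95*(1/9018)) - 9065 = (-26111 + 95/18036) - 9065 = -470937901/18036 - 9065 = -634434241/18036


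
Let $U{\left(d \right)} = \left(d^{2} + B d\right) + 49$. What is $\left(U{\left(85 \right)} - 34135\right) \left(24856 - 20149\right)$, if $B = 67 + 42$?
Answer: $-82824372$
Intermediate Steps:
$B = 109$
$U{\left(d \right)} = 49 + d^{2} + 109 d$ ($U{\left(d \right)} = \left(d^{2} + 109 d\right) + 49 = 49 + d^{2} + 109 d$)
$\left(U{\left(85 \right)} - 34135\right) \left(24856 - 20149\right) = \left(\left(49 + 85^{2} + 109 \cdot 85\right) - 34135\right) \left(24856 - 20149\right) = \left(\left(49 + 7225 + 9265\right) - 34135\right) 4707 = \left(16539 - 34135\right) 4707 = \left(-17596\right) 4707 = -82824372$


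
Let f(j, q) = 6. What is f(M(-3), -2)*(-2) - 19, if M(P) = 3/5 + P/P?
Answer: -31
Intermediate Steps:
M(P) = 8/5 (M(P) = 3*(⅕) + 1 = ⅗ + 1 = 8/5)
f(M(-3), -2)*(-2) - 19 = 6*(-2) - 19 = -12 - 19 = -31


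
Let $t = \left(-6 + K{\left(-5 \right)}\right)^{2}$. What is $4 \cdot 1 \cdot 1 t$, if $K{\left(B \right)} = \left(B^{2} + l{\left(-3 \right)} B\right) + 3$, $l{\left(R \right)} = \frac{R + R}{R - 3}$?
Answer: $1156$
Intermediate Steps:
$l{\left(R \right)} = \frac{2 R}{-3 + R}$
$K{\left(B \right)} = 3 + B + B^{2}$ ($K{\left(B \right)} = \left(B^{2} + 2 \left(-3\right) \frac{1}{-3 - 3} B\right) + 3 = \left(B^{2} + 2 \left(-3\right) \frac{1}{-6} B\right) + 3 = \left(B^{2} + 2 \left(-3\right) \left(- \frac{1}{6}\right) B\right) + 3 = \left(B^{2} + 1 B\right) + 3 = \left(B^{2} + B\right) + 3 = \left(B + B^{2}\right) + 3 = 3 + B + B^{2}$)
$t = 289$ ($t = \left(-6 + \left(3 - 5 + \left(-5\right)^{2}\right)\right)^{2} = \left(-6 + \left(3 - 5 + 25\right)\right)^{2} = \left(-6 + 23\right)^{2} = 17^{2} = 289$)
$4 \cdot 1 \cdot 1 t = 4 \cdot 1 \cdot 1 \cdot 289 = 4 \cdot 1 \cdot 289 = 4 \cdot 289 = 1156$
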